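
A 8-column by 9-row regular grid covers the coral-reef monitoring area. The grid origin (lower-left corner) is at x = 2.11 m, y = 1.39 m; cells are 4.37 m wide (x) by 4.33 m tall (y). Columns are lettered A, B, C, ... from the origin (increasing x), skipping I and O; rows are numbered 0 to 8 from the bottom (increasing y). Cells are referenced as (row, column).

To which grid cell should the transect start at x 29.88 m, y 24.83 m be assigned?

(5, G)

Column index: ⌊(29.88 − 2.11) / 4.37⌋ = ⌊6.355⌋ = 6 → column G
Row offset from origin: ⌊(24.83 − 1.39) / 4.33⌋ = ⌊5.413⌋ = 5 → row 5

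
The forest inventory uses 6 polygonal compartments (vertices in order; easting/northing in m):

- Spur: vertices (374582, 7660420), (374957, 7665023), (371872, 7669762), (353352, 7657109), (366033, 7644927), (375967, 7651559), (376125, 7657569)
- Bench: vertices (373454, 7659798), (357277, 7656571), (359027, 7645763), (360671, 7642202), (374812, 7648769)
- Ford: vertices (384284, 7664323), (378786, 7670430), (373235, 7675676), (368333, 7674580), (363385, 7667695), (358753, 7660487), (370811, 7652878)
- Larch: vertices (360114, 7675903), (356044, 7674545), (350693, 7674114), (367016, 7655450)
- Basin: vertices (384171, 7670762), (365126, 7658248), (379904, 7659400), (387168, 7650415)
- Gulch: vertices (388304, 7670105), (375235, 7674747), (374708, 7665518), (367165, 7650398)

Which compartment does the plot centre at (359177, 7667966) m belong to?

Larch

Cast a ray rightward from (359177, 7667966). For each polygon, the edges (by vertex number in listed order) whose endpoints lie on opposite sides of northing = 7667966, where each meets that height, and whether that is right or left of the point:
Spur: 2–3 at easting≈373041.2 (right), 3–4 at easting≈369243.2 (right) → 2 crossings.
Bench: no edge straddles that height → 0 crossings.
Ford: 1–2 at easting≈381004.3 (right), 4–5 at easting≈363579.8 (right) → 2 crossings.
Larch: 3–4 at easting≈356069.9 (left), 4–1 at easting≈362792.4 (right) → 1 crossing.
Basin: 1–2 at easting≈379915.8 (right), 4–1 at easting≈384582.8 (right) → 2 crossings.
Gulch: 2–3 at easting≈374847.8 (right), 4–1 at easting≈386009.6 (right) → 2 crossings.
Only Larch has an odd count, so the point is inside Larch.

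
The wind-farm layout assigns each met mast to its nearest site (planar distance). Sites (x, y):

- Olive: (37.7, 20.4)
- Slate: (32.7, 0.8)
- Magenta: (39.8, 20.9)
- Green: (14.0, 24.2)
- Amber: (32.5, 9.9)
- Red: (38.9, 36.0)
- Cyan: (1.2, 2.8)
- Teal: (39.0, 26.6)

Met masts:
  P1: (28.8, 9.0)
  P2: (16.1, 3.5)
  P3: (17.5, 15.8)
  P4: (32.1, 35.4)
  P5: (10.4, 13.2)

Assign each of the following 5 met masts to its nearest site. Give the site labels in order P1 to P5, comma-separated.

Amber, Cyan, Green, Red, Green

P1 → Amber (d²=14.50)
P2 → Cyan (d²=222.50)
P3 → Green (d²=82.81)
P4 → Red (d²=46.60)
P5 → Green (d²=133.96)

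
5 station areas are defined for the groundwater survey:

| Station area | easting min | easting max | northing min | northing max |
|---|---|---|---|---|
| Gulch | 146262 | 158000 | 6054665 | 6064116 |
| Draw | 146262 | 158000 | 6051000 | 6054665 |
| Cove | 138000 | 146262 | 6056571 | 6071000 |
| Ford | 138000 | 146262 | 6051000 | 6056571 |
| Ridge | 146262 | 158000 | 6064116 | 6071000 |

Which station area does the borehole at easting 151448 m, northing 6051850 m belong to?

Draw

The point has easting = 151448 and northing = 6051850.
Only Draw satisfies 146262 ≤ easting ≤ 158000 and 6051000 ≤ northing ≤ 6054665.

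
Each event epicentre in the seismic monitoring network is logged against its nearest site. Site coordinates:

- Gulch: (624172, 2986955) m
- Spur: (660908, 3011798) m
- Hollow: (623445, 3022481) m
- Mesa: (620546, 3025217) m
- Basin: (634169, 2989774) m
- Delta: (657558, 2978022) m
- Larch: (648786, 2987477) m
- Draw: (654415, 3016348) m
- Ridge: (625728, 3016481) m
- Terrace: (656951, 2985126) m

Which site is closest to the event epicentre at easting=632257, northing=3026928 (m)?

Squared distances to each site:
Gulch: 1663207954.000; Spur: 1049796701.000; Hollow: 97427153.000; Mesa: 140075042.000; Basin: 1384075460.000; Delta: 3031937437.000; Larch: 1829589242.000; Draw: 602913364.000; Ridge: 151767650.000; Terrace: 2357200840.000.
Minimum at Hollow.

Hollow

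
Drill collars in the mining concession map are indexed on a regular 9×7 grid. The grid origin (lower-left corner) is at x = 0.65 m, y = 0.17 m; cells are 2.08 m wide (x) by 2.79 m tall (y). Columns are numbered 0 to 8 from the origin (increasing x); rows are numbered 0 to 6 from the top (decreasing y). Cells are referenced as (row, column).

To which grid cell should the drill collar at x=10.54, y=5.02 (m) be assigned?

Column index: ⌊(10.54 − 0.65) / 2.08⌋ = ⌊4.755⌋ = 4
Row offset from origin: ⌊(5.02 − 0.17) / 2.79⌋ = ⌊1.738⌋ = 1 → row 5 (counted from top)

(5, 4)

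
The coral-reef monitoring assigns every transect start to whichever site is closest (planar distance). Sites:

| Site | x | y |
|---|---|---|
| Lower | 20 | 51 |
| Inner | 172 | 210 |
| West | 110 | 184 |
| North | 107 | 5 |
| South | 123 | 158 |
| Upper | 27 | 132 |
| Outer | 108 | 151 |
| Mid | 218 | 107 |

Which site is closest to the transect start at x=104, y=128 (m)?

Outer

Squared distances to each site:
Lower: 12985.000; Inner: 11348.000; West: 3172.000; North: 15138.000; South: 1261.000; Upper: 5945.000; Outer: 545.000; Mid: 13437.000.
Minimum at Outer.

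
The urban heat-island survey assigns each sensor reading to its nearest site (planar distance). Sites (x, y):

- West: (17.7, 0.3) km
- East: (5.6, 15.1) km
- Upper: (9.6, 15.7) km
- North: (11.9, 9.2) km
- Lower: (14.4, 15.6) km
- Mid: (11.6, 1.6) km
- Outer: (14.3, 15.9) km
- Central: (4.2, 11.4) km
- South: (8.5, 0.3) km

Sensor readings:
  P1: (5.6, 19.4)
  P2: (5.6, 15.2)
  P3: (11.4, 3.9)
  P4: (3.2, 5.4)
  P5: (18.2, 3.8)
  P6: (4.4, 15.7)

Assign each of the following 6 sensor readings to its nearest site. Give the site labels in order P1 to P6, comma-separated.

P1 → East (d²=18.49)
P2 → East (d²=0.01)
P3 → Mid (d²=5.33)
P4 → Central (d²=37.00)
P5 → West (d²=12.50)
P6 → East (d²=1.80)

East, East, Mid, Central, West, East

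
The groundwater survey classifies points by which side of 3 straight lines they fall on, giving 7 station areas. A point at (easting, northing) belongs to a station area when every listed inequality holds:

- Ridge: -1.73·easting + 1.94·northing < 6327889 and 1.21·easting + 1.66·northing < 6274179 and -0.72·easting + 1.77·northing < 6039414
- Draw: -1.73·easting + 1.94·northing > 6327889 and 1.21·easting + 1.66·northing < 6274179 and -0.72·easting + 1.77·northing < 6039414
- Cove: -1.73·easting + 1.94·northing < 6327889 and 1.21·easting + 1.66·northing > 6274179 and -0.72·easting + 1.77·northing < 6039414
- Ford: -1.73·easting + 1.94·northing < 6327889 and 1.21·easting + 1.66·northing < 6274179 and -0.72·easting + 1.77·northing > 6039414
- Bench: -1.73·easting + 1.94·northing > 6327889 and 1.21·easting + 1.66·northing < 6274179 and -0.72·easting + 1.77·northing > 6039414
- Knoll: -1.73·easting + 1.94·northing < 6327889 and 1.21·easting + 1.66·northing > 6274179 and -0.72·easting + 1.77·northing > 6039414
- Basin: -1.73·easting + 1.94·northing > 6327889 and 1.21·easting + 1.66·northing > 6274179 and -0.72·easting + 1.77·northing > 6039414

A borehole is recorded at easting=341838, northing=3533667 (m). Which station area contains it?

-1.73·341838 + 1.94·3533667 = 6263934.240, which is < 6327889
1.21·341838 + 1.66·3533667 = 6279511.200, which is > 6274179
-0.72·341838 + 1.77·3533667 = 6008467.230, which is < 6039414
This sign pattern matches Cove.

Cove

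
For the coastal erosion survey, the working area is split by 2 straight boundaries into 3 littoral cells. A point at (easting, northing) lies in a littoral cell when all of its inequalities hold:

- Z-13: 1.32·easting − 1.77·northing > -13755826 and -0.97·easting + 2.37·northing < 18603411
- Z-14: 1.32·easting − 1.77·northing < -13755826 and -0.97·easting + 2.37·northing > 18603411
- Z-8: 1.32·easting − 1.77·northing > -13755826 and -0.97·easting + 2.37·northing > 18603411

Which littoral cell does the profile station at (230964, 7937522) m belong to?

1.32·230964 − 1.77·7937522 = -13744541.460, which is > -13755826
-0.97·230964 + 2.37·7937522 = 18587892.060, which is < 18603411
This sign pattern matches Z-13.

Z-13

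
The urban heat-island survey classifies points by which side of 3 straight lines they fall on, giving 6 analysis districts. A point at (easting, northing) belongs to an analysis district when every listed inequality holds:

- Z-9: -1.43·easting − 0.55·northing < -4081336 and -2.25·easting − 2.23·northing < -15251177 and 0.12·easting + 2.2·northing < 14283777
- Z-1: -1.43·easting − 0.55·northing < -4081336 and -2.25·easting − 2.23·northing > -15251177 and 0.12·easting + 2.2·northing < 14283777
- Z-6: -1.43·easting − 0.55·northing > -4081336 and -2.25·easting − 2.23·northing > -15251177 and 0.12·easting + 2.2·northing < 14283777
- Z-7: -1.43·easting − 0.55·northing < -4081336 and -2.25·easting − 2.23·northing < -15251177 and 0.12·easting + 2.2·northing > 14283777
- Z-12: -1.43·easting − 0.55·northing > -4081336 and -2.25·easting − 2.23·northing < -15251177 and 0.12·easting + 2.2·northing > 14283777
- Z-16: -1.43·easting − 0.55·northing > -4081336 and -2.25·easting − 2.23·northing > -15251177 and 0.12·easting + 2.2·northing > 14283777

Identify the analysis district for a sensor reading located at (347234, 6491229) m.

Z-12

-1.43·347234 − 0.55·6491229 = -4066720.570, which is > -4081336
-2.25·347234 − 2.23·6491229 = -15256717.170, which is < -15251177
0.12·347234 + 2.2·6491229 = 14322371.880, which is > 14283777
This sign pattern matches Z-12.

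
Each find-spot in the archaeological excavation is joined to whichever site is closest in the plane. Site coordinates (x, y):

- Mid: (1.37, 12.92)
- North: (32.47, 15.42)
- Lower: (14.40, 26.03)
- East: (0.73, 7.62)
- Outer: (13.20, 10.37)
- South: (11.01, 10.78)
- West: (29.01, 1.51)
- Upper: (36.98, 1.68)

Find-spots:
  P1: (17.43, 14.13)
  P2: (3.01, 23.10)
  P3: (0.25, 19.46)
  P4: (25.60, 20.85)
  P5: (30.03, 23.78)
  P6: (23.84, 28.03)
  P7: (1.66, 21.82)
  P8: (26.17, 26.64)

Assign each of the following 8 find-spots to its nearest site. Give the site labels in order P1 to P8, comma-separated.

P1 → Outer (d²=32.03)
P2 → Mid (d²=106.32)
P3 → Mid (d²=44.03)
P4 → North (d²=76.68)
P5 → North (d²=75.84)
P6 → Lower (d²=93.11)
P7 → Mid (d²=79.29)
P8 → Lower (d²=138.91)

Outer, Mid, Mid, North, North, Lower, Mid, Lower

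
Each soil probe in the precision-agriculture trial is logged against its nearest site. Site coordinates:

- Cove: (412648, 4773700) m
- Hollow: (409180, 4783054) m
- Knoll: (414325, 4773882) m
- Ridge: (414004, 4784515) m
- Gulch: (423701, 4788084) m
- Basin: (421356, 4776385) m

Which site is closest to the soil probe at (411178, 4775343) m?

Squared distances to each site:
Cove: 4860349.000; Hollow: 63451525.000; Knoll: 12038130.000; Ridge: 92111860.000; Gulch: 319158610.000; Basin: 104677448.000.
Minimum at Cove.

Cove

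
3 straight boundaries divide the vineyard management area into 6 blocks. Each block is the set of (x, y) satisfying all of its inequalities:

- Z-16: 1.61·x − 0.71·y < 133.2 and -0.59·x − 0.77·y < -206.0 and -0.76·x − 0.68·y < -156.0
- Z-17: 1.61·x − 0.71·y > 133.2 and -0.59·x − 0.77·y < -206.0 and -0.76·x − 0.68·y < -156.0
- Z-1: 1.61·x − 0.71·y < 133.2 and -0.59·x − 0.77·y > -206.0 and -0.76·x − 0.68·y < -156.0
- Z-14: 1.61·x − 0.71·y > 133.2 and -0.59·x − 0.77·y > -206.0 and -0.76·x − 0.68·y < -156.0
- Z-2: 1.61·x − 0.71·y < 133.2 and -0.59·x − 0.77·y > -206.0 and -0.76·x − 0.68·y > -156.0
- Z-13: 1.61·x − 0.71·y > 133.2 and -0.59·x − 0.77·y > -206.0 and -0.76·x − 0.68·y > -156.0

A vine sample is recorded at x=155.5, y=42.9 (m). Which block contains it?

Z-13

1.61·155.5 − 0.71·42.9 = 219.896, which is > 133.2
-0.59·155.5 − 0.77·42.9 = -124.778, which is > -206.0
-0.76·155.5 − 0.68·42.9 = -147.352, which is > -156.0
This sign pattern matches Z-13.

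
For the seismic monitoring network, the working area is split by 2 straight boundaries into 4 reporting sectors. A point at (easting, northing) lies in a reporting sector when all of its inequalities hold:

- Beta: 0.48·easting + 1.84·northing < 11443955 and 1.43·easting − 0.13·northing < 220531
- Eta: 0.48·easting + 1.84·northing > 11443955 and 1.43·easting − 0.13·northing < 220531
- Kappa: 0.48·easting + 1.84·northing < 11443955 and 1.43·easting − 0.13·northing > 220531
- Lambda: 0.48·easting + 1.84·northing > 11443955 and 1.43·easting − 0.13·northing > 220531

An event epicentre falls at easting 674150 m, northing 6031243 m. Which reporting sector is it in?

Beta

0.48·674150 + 1.84·6031243 = 11421079.120, which is < 11443955
1.43·674150 − 0.13·6031243 = 179972.910, which is < 220531
This sign pattern matches Beta.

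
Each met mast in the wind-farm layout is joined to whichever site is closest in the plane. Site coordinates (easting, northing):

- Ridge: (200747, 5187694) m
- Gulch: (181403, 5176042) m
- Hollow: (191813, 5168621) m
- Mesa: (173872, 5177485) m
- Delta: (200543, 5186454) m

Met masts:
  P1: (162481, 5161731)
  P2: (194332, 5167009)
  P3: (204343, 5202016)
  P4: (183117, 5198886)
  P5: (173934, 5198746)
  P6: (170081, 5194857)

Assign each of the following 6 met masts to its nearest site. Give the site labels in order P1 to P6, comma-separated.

P1 → Mesa (d²=377943397.00)
P2 → Hollow (d²=8943905.00)
P3 → Ridge (d²=218050900.00)
P4 → Ridge (d²=436077764.00)
P5 → Mesa (d²=452033965.00)
P6 → Mesa (d²=316158065.00)

Mesa, Hollow, Ridge, Ridge, Mesa, Mesa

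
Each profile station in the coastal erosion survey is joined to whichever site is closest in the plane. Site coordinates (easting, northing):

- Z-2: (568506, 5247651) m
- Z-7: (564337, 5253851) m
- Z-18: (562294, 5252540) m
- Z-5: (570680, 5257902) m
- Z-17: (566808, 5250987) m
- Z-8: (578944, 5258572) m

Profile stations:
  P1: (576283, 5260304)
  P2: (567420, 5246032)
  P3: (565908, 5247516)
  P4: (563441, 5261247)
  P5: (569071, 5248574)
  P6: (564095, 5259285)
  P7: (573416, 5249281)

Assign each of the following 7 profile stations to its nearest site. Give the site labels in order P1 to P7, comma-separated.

Z-8, Z-2, Z-2, Z-7, Z-2, Z-7, Z-2

P1 → Z-8 (d²=10080745.00)
P2 → Z-2 (d²=3800557.00)
P3 → Z-2 (d²=6767829.00)
P4 → Z-7 (d²=55503632.00)
P5 → Z-2 (d²=1171154.00)
P6 → Z-7 (d²=29586920.00)
P7 → Z-2 (d²=26765000.00)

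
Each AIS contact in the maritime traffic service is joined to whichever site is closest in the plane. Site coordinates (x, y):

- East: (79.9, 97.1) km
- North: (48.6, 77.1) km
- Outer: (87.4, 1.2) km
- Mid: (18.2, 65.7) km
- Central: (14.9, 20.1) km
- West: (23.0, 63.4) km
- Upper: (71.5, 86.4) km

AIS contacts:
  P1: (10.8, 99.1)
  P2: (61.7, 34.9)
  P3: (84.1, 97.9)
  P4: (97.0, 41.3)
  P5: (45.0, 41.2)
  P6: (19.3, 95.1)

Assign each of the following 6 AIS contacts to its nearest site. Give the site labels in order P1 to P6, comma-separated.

Mid, Outer, East, Outer, West, Mid

P1 → Mid (d²=1170.32)
P2 → Outer (d²=1796.18)
P3 → East (d²=18.28)
P4 → Outer (d²=1700.17)
P5 → West (d²=976.84)
P6 → Mid (d²=865.57)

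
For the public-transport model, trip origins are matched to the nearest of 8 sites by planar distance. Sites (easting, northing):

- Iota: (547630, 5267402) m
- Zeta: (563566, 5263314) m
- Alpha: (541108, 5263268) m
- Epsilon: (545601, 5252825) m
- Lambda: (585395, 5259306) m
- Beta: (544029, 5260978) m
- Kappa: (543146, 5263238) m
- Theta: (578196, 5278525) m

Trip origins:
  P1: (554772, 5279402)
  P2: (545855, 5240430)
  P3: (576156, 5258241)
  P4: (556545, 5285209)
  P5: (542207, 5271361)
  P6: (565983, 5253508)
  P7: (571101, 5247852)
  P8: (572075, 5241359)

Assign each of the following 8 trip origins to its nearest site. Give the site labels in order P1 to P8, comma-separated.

Iota, Epsilon, Lambda, Iota, Iota, Zeta, Zeta, Lambda

P1 → Iota (d²=195008164.00)
P2 → Epsilon (d²=153700541.00)
P3 → Lambda (d²=86493346.00)
P4 → Iota (d²=396566474.00)
P5 → Iota (d²=45082610.00)
P6 → Zeta (d²=101999525.00)
P7 → Zeta (d²=295849669.00)
P8 → Lambda (d²=499517209.00)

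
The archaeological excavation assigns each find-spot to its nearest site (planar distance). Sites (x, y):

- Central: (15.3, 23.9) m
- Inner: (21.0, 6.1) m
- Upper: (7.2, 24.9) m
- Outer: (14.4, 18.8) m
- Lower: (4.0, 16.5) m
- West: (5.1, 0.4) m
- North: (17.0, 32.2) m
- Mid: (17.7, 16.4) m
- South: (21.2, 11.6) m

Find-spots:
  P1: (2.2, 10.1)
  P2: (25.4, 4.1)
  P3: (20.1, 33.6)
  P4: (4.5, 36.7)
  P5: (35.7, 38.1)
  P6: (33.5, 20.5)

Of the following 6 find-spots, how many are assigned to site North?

P1 → Lower
P2 → Inner
P3 → North
P4 → Upper
P5 → North
P6 → South
2 of the 6 go to North.

2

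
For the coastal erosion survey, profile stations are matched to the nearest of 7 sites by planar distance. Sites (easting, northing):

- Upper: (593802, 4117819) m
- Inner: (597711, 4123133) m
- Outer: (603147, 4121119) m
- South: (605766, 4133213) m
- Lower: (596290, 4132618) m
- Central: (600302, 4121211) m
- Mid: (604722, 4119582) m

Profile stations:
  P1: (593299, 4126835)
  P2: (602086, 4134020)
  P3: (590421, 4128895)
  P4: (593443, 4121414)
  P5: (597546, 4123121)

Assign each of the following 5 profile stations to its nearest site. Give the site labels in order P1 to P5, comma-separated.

P1 → Inner (d²=33170548.00)
P2 → South (d²=14193649.00)
P3 → Lower (d²=48305890.00)
P4 → Upper (d²=13052906.00)
P5 → Inner (d²=27369.00)

Inner, South, Lower, Upper, Inner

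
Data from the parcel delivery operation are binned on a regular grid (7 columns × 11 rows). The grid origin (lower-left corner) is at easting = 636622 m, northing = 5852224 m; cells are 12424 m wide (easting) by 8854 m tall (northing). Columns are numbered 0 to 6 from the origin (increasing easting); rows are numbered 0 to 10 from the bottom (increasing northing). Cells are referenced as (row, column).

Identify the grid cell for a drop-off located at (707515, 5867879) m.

(1, 5)

Column index: ⌊(707515 − 636622) / 12424⌋ = ⌊5.706⌋ = 5
Row offset from origin: ⌊(5867879 − 5852224) / 8854⌋ = ⌊1.768⌋ = 1 → row 1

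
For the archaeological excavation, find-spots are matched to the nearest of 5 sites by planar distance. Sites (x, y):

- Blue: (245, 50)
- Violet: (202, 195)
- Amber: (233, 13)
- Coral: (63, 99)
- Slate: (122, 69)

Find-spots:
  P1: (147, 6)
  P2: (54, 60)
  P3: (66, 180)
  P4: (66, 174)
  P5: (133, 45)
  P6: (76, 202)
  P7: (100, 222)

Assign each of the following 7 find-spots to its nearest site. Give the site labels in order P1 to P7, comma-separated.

Slate, Coral, Coral, Coral, Slate, Coral, Violet

P1 → Slate (d²=4594.00)
P2 → Coral (d²=1602.00)
P3 → Coral (d²=6570.00)
P4 → Coral (d²=5634.00)
P5 → Slate (d²=697.00)
P6 → Coral (d²=10778.00)
P7 → Violet (d²=11133.00)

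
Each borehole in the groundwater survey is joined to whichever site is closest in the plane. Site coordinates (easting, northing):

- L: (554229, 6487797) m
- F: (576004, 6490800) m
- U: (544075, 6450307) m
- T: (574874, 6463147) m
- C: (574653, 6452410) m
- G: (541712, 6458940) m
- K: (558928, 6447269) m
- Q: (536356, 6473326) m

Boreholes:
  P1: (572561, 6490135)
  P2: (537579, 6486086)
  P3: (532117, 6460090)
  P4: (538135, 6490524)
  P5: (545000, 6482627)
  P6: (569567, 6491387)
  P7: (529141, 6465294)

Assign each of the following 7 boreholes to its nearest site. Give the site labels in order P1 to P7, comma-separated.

F, Q, G, L, L, F, Q

P1 → F (d²=12296474.00)
P2 → Q (d²=164313329.00)
P3 → G (d²=93386525.00)
P4 → L (d²=266453365.00)
P5 → L (d²=111903341.00)
P6 → F (d²=41779538.00)
P7 → Q (d²=116569249.00)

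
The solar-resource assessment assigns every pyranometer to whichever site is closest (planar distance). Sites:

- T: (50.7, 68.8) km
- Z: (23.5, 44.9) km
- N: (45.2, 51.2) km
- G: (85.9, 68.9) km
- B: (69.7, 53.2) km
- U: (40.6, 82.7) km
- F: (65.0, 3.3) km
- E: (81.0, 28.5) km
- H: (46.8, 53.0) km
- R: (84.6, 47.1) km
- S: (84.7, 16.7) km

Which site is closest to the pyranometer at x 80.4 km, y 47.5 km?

Squared distances to each site:
T: 1335.780; Z: 3244.370; N: 1252.730; G: 488.210; B: 146.980; U: 2823.080; F: 2190.800; E: 361.360; H: 1159.210; R: 17.800; S: 967.130.
Minimum at R.

R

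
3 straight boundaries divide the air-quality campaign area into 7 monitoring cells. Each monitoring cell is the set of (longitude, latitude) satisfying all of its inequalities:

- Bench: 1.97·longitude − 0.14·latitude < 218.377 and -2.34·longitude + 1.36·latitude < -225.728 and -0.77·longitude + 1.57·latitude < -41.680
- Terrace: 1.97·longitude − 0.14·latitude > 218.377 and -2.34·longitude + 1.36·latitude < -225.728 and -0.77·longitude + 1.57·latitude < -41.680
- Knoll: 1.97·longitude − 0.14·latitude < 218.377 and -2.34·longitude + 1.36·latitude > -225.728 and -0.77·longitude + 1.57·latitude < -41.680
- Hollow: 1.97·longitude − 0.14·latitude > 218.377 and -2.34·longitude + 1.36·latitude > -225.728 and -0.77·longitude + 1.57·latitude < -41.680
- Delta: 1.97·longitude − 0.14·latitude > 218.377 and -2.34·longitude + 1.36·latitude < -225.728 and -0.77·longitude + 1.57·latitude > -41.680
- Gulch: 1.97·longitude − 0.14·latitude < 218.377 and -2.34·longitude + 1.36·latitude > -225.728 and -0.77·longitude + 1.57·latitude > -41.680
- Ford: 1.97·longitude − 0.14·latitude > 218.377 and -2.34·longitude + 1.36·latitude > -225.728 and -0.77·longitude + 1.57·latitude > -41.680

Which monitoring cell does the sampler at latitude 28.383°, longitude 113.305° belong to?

Terrace

1.97·113.305 − 0.14·28.383 = 219.237, which is > 218.377
-2.34·113.305 + 1.36·28.383 = -226.533, which is < -225.728
-0.77·113.305 + 1.57·28.383 = -42.684, which is < -41.680
This sign pattern matches Terrace.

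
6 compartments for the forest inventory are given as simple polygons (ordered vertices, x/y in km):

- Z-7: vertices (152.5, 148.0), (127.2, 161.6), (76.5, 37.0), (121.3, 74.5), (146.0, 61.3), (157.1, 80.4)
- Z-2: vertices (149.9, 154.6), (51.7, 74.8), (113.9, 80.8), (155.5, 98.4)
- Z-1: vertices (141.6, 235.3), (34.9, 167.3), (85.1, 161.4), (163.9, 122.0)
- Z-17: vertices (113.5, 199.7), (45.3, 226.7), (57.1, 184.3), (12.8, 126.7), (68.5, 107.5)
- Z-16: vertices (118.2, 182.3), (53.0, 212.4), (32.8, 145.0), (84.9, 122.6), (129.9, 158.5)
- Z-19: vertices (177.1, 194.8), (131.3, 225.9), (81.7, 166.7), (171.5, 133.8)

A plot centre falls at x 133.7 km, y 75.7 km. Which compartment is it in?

Cast a ray rightward from (133.7, 75.7). For each polygon, the edges (by vertex number in listed order) whose endpoints lie on opposite sides of y = 75.7, where each meets that height, and whether that is right or left of the point:
Z-7: 2–3 at x≈92.25 (left), 5–6 at x≈154.37 (right) → 1 crossing.
Z-2: 1–2 at x≈52.81 (left), 2–3 at x≈61.03 (left) → 0 crossings.
Z-1: no edge straddles that height → 0 crossings.
Z-17: no edge straddles that height → 0 crossings.
Z-16: no edge straddles that height → 0 crossings.
Z-19: no edge straddles that height → 0 crossings.
Only Z-7 has an odd count, so the point is inside Z-7.

Z-7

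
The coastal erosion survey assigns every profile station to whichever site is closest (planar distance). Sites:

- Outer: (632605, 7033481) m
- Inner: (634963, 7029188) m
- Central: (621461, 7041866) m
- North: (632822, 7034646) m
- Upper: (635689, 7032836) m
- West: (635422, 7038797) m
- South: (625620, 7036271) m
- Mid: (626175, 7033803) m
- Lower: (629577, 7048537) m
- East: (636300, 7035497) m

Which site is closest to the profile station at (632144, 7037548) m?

North

Squared distances to each site:
Outer: 16753010.000; Inner: 77836361.000; Central: 132771613.000; North: 8881288.000; Upper: 34769969.000; West: 12305285.000; South: 44193305.000; Mid: 49653986.000; Lower: 127347610.000; East: 21478937.000.
Minimum at North.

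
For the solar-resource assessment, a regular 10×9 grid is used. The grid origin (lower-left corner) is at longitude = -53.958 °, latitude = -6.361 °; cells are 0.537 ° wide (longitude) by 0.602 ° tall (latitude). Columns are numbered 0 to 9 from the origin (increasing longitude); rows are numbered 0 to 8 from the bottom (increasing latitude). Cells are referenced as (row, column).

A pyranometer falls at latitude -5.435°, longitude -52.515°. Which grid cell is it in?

(1, 2)

Column index: ⌊(-52.515 − -53.958) / 0.537⌋ = ⌊2.687⌋ = 2
Row offset from origin: ⌊(-5.435 − -6.361) / 0.602⌋ = ⌊1.538⌋ = 1 → row 1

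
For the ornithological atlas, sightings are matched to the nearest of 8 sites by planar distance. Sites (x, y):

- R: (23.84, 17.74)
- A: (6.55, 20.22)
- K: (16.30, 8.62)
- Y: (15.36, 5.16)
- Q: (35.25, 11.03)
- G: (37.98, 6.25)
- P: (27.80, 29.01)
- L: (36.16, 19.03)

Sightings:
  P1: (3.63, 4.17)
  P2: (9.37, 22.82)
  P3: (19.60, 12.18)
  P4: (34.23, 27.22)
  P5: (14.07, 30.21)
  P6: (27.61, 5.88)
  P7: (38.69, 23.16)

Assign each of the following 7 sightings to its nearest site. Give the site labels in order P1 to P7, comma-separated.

Y, A, K, P, A, Q, L

P1 → Y (d²=138.57)
P2 → A (d²=14.71)
P3 → K (d²=23.56)
P4 → P (d²=44.55)
P5 → A (d²=156.35)
P6 → Q (d²=84.89)
P7 → L (d²=23.46)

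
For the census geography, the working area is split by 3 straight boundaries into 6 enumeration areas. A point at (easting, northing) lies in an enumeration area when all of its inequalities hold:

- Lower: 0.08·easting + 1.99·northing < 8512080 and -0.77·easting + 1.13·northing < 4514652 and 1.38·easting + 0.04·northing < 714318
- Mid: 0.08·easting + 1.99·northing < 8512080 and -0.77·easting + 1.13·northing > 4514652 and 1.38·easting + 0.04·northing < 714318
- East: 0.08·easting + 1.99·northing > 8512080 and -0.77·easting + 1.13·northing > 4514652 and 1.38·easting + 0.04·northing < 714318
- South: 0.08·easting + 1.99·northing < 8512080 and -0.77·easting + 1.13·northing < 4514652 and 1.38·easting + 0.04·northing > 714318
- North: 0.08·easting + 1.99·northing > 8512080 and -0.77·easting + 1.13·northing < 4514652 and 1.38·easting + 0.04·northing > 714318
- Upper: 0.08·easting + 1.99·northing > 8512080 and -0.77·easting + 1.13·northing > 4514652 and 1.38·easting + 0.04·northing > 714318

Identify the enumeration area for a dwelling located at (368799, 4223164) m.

Lower

0.08·368799 + 1.99·4223164 = 8433600.280, which is < 8512080
-0.77·368799 + 1.13·4223164 = 4488200.090, which is < 4514652
1.38·368799 + 0.04·4223164 = 677869.180, which is < 714318
This sign pattern matches Lower.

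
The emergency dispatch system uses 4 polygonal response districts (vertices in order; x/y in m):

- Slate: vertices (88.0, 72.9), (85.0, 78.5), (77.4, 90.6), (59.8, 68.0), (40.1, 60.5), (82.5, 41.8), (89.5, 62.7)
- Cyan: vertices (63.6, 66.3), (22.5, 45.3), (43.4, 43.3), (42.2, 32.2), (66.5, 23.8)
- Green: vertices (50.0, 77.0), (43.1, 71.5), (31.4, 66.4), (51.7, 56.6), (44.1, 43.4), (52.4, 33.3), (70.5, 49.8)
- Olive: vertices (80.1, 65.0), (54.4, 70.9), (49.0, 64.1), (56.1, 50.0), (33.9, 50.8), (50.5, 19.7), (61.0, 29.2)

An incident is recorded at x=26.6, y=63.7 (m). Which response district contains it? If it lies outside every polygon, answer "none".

none

Cast a ray rightward from (26.6, 63.7). For each polygon, the edges (by vertex number in listed order) whose endpoints lie on opposite sides of y = 63.7, where each meets that height, and whether that is right or left of the point:
Slate: 4–5 at x≈48.51 (right), 7–1 at x≈89.35 (right) → 2 crossings.
Cyan: 1–2 at x≈58.51 (right), 5–1 at x≈63.78 (right) → 2 crossings.
Green: 3–4 at x≈36.99 (right), 7–1 at x≈60.02 (right) → 2 crossings.
Olive: 3–4 at x≈49.20 (right), 7–1 at x≈79.41 (right) → 2 crossings.
All counts are even, so the point lies outside every listed polygon.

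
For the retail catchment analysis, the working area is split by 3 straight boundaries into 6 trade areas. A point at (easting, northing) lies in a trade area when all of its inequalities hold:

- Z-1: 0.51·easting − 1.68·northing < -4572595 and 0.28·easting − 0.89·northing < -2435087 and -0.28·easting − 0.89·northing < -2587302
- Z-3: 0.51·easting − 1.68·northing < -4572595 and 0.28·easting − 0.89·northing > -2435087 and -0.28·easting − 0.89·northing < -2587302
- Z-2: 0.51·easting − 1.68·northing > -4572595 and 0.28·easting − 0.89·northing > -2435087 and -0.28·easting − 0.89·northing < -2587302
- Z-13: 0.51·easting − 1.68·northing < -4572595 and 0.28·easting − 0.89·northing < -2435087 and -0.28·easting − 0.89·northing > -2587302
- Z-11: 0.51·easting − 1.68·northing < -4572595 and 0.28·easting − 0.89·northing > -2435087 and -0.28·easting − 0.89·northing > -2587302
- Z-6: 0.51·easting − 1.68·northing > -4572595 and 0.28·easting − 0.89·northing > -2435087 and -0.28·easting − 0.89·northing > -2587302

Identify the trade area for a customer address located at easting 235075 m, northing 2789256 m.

Z-6

0.51·235075 − 1.68·2789256 = -4566061.830, which is > -4572595
0.28·235075 − 0.89·2789256 = -2416616.840, which is > -2435087
-0.28·235075 − 0.89·2789256 = -2548258.840, which is > -2587302
This sign pattern matches Z-6.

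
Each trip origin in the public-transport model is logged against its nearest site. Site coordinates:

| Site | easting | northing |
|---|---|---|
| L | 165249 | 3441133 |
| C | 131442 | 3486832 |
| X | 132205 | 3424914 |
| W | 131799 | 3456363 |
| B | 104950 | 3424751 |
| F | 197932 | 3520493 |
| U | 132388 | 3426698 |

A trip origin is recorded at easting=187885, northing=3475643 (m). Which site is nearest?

Squared distances to each site:
L: 1703328596.000; C: 3311005970.000; X: 5673693841.000; W: 3517357796.000; B: 9468209889.000; F: 2112464709.000; U: 5475530034.000.
Minimum at L.

L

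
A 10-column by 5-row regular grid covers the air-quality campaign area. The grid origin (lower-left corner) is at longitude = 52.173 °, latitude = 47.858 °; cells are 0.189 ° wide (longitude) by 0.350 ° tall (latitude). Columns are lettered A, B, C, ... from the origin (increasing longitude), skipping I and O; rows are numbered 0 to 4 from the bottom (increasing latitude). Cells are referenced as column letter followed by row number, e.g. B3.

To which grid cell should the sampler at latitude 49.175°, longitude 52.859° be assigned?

D3

Column index: ⌊(52.859 − 52.173) / 0.189⌋ = ⌊3.630⌋ = 3 → column D
Row offset from origin: ⌊(49.175 − 47.858) / 0.350⌋ = ⌊3.763⌋ = 3 → row 3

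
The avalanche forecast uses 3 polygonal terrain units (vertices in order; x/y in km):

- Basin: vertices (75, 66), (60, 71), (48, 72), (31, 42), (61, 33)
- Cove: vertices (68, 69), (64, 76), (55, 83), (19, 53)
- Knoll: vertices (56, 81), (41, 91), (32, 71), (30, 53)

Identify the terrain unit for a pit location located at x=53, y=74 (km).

Cast a ray rightward from (53, 74). For each polygon, the edges (by vertex number in listed order) whose endpoints lie on opposite sides of y = 74, where each meets that height, and whether that is right or left of the point:
Basin: no edge straddles that height → 0 crossings.
Cove: 1–2 at x≈65.1 (right), 3–4 at x≈44.2 (left) → 1 crossing.
Knoll: 2–3 at x≈33.4 (left), 4–1 at x≈49.5 (left) → 0 crossings.
Only Cove has an odd count, so the point is inside Cove.

Cove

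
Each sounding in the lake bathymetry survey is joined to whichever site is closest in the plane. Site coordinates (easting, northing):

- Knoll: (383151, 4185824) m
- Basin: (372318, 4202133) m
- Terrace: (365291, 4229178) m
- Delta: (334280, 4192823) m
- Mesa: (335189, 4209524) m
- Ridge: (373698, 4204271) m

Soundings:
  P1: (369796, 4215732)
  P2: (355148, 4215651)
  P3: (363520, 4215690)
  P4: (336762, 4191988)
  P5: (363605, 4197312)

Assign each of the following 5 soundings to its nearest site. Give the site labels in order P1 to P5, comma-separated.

Ridge, Terrace, Terrace, Delta, Basin

P1 → Ridge (d²=146580125.00)
P2 → Terrace (d²=285860178.00)
P3 → Terrace (d²=185062585.00)
P4 → Delta (d²=6857549.00)
P5 → Basin (d²=99158410.00)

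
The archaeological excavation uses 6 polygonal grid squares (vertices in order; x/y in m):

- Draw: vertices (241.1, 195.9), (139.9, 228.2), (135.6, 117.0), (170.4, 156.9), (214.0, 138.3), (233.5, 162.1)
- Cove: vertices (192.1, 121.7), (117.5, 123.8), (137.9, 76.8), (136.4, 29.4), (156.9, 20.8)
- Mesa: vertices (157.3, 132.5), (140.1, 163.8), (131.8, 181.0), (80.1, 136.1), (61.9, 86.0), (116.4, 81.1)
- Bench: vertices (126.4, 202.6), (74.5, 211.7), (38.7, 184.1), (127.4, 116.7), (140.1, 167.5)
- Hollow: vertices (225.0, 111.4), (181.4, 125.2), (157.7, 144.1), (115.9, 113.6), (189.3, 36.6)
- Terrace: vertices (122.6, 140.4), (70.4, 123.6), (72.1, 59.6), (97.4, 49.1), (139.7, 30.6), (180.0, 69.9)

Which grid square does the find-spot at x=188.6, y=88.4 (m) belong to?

Hollow

Cast a ray rightward from (188.6, 88.4). For each polygon, the edges (by vertex number in listed order) whose endpoints lie on opposite sides of y = 88.4, where each meets that height, and whether that is right or left of the point:
Draw: no edge straddles that height → 0 crossings.
Cove: 2–3 at x≈132.87 (left), 5–1 at x≈180.48 (left) → 0 crossings.
Mesa: 4–5 at x≈62.77 (left), 6–1 at x≈122.21 (left) → 0 crossings.
Bench: no edge straddles that height → 0 crossings.
Hollow: 4–5 at x≈139.92 (left), 5–1 at x≈214.02 (right) → 1 crossing.
Terrace: 2–3 at x≈71.33 (left), 6–1 at x≈164.94 (left) → 0 crossings.
Only Hollow has an odd count, so the point is inside Hollow.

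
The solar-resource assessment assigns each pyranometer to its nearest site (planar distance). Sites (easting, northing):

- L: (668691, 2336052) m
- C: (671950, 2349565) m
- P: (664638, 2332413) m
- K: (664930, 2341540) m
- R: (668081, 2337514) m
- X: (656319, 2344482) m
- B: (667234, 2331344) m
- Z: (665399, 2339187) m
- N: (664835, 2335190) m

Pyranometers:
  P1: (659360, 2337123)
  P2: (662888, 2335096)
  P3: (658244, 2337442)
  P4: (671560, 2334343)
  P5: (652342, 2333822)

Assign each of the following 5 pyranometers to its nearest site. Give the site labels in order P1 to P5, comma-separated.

N, N, N, L, X

P1 → N (d²=33712114.00)
P2 → N (d²=3799645.00)
P3 → N (d²=48512785.00)
P4 → L (d²=11151842.00)
P5 → X (d²=129452129.00)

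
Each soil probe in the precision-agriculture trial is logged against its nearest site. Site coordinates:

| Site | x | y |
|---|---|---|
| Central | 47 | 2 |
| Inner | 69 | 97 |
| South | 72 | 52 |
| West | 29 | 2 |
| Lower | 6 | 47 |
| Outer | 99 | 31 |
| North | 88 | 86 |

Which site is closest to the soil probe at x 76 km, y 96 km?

Squared distances to each site:
Central: 9677.000; Inner: 50.000; South: 1952.000; West: 11045.000; Lower: 7301.000; Outer: 4754.000; North: 244.000.
Minimum at Inner.

Inner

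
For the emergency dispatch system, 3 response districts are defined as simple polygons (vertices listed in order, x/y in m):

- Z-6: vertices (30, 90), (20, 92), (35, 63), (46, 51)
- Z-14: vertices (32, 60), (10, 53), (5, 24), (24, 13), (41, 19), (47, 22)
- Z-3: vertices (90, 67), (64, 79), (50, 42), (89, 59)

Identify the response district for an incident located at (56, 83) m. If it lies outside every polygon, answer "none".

none

Cast a ray rightward from (56, 83). For each polygon, the edges (by vertex number in listed order) whose endpoints lie on opposite sides of y = 83, where each meets that height, and whether that is right or left of the point:
Z-6: 2–3 at x≈24.7 (left), 4–1 at x≈32.9 (left) → 0 crossings.
Z-14: no edge straddles that height → 0 crossings.
Z-3: no edge straddles that height → 0 crossings.
All counts are even, so the point lies outside every listed polygon.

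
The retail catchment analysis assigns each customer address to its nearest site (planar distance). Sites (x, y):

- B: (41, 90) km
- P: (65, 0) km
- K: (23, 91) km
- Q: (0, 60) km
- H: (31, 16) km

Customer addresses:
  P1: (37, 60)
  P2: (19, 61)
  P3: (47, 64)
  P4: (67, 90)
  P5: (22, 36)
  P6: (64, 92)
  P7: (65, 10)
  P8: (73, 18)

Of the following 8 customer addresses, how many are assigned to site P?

P1 → B
P2 → Q
P3 → B
P4 → B
P5 → H
P6 → B
P7 → P
P8 → P
2 of the 8 go to P.

2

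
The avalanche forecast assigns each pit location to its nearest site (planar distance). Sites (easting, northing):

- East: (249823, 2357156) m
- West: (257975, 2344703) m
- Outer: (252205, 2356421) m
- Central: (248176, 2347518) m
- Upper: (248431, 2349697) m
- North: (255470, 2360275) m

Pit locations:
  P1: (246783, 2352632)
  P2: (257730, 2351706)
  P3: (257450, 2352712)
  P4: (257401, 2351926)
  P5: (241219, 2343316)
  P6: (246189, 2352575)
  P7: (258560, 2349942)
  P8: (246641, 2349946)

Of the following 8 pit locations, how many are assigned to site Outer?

2

P1 → Upper
P2 → West
P3 → Outer
P4 → Outer
P5 → Central
P6 → Upper
P7 → West
P8 → Upper
2 of the 8 go to Outer.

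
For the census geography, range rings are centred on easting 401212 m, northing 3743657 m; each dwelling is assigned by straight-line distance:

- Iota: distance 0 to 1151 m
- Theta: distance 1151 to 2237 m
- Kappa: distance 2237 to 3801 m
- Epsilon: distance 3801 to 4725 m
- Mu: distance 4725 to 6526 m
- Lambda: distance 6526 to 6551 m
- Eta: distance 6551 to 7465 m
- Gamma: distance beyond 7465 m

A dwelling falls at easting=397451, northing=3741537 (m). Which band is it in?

Epsilon

Distance = √((397451−401212)² + (3741537−3743657)²) = √(14145121.000 + 4494400.000) = 4317.351 m.
3801 ≤ 4317.351 < 4725 → Epsilon.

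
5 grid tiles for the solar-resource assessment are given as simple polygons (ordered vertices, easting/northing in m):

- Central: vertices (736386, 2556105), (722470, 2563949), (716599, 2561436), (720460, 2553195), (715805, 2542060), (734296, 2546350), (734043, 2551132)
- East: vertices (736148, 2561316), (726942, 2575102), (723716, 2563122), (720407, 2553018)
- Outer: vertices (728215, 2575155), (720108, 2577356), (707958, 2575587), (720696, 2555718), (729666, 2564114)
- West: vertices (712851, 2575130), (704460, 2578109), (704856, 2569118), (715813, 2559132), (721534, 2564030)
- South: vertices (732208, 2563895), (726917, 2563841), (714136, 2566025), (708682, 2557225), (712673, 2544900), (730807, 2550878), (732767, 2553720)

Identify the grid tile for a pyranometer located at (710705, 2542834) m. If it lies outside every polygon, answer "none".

Cast a ray rightward from (710705, 2542834). For each polygon, the edges (by vertex number in listed order) whose endpoints lie on opposite sides of northing = 2542834, where each meets that height, and whether that is right or left of the point:
Central: 4–5 at easting≈716128.6 (right), 5–6 at easting≈719141.1 (right) → 2 crossings.
East: no edge straddles that height → 0 crossings.
Outer: no edge straddles that height → 0 crossings.
West: no edge straddles that height → 0 crossings.
South: no edge straddles that height → 0 crossings.
All counts are even, so the point lies outside every listed polygon.

none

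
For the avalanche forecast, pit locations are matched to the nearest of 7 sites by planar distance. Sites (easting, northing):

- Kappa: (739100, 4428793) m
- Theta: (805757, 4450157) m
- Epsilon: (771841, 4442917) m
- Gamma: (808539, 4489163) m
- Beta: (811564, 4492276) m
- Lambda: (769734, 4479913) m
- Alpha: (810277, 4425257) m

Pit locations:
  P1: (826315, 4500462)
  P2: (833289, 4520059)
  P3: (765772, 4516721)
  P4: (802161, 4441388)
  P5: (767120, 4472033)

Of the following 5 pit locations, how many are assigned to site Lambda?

P1 → Beta
P2 → Beta
P3 → Lambda
P4 → Theta
P5 → Lambda
2 of the 5 go to Lambda.

2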